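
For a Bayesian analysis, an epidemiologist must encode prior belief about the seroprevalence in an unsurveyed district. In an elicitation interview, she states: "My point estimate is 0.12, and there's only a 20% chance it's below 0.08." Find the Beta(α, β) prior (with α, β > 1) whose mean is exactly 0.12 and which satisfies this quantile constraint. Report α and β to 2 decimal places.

α ≈ 5.82, β ≈ 42.68

With mean 0.12 fixed, write α = 0.12s, β = 0.88s where s = α+β.
Need P(θ < 0.08) = 0.2 under Beta(0.12s, 0.88s). Normal approximation: (q−m)/√(m(1−m)/s) ≈ z_{0.2} = -0.842, so s ≈ 0.12·0.88·(-0.842)²/(0.08−0.12)² = 46.7.
At s = 46.7: P(θ<0.08) ≈ 0.206. Adjusting to match 0.2 gives s ≈ 48.50.
So α = 0.12·48.50 ≈ 5.82, β = 0.88·48.50 ≈ 42.68.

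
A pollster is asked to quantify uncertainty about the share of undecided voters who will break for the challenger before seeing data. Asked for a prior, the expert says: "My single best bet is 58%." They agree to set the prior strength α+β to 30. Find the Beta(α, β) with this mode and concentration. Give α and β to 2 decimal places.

For α,β > 1 the Beta mode is (α−1)/(α+β−2). With α+β = 30, the mode is (α−1)/28.
Set (α−1)/28 = 0.58 → α = 1 + 0.58·28 = 17.24.
β = 30 − α = 12.76.

α = 17.24, β = 12.76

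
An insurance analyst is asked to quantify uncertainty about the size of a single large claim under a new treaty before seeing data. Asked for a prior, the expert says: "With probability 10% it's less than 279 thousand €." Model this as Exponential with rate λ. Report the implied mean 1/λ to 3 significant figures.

mean ≈ 2650 thousand €

P(T < 279.0) = 1 − e^(−λ·279.0) = 0.1, so λ = −ln(1−0.1)/279.0 = −ln(0.9)/279.0 = 0.000378.
Mean = 1/λ = 2650 thousand €.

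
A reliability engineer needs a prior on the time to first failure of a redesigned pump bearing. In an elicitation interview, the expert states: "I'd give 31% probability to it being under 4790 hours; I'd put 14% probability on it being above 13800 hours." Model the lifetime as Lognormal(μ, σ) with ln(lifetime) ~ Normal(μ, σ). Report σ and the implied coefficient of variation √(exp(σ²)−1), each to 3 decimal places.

σ ≈ 0.671, CV ≈ 0.755

If T ~ Lognormal(μ,σ) then ln T ~ Normal(μ,σ), so the p-quantile of ln T is μ + z_p·σ.
ln(4790) = 8.474 and ln(13800) = 9.532; z_{0.31} = -0.4959, z_{0.86} = 1.08.
σ = (9.532 − 8.474)/(1.08 − (-0.4959)) = 0.671.
μ = 8.474 − (-0.4959)·0.671 = 8.807.
CV = √(exp(σ²)−1) = √(exp(0.4507)−1) = 0.755.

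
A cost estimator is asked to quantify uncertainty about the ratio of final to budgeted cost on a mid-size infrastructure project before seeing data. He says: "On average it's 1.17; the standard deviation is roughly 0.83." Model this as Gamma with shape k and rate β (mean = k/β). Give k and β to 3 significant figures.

k ≈ 1.99, β ≈ 1.7

For Gamma(k, rate β): mean = k/β, variance = k/β², so CV = 1/√k.
CV = SD/mean = 0.83/1.17 = 0.7094, hence k = 1/CV² = 1.99.
Then β = k/mean = 1.99/1.17 = 1.7.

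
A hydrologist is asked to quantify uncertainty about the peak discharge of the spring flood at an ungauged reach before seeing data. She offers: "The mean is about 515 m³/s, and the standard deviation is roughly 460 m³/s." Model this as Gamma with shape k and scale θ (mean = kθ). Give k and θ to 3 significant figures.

k ≈ 1.25, θ ≈ 411

For Gamma(k, scale θ): mean = kθ, variance = kθ², so CV = 1/√k.
CV = SD/mean = 460/515 = 0.8932, hence k = 1/CV² = 1.25.
Then θ = mean/k = 515/1.25 = 411.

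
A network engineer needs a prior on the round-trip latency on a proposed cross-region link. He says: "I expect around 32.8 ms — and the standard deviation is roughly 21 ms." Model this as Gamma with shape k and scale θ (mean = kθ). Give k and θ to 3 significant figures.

For Gamma(k, scale θ): mean = kθ, variance = kθ², so CV = 1/√k.
CV = SD/mean = 21/32.8 = 0.6402, hence k = 1/CV² = 2.44.
Then θ = mean/k = 32.8/2.44 = 13.4.

k ≈ 2.44, θ ≈ 13.4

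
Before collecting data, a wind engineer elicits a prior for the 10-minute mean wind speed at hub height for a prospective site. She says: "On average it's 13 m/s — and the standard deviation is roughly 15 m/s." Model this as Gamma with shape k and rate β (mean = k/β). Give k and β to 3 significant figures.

For Gamma(k, rate β): mean = k/β, variance = k/β², so CV = 1/√k.
CV = SD/mean = 15/13 = 1.154, hence k = 1/CV² = 0.751.
Then β = k/mean = 0.751/13 = 0.0578.

k ≈ 0.751, β ≈ 0.0578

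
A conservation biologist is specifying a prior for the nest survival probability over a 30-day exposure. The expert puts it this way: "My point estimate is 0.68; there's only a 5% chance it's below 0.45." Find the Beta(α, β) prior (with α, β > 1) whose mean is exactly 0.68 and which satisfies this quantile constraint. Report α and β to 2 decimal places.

α ≈ 8.15, β ≈ 3.84

With mean 0.68 fixed, write α = 0.68s, β = 0.32s where s = α+β.
Need P(θ < 0.45) = 0.05 under Beta(0.68s, 0.32s). Normal approximation: (q−m)/√(m(1−m)/s) ≈ z_{0.05} = -1.64, so s ≈ 0.68·0.32·(-1.64)²/(0.45−0.68)² = 11.1.
At s = 11.1: P(θ<0.45) ≈ 0.056. Adjusting to match 0.05 gives s ≈ 11.99.
So α = 0.68·11.99 ≈ 8.15, β = 0.32·11.99 ≈ 3.84.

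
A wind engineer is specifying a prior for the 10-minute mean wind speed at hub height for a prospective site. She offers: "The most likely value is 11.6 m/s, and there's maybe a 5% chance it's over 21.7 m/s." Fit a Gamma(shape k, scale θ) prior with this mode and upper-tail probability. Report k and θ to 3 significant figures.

Gamma(k,θ) with k>1 has mode (k−1)θ, so θ = 11.6/(k−1).
Need P(X < 21.7) = 0.95 with θ tied to k this way. Start at k = 2, θ = 11.6: P(X<21.7) ≈ 0.558.
Too low — raise k to concentrate. Iterating converges to k ≈ 8.09.
Then θ = 11.6/(8.09−1) ≈ 1.64.

k ≈ 8.09, θ ≈ 1.64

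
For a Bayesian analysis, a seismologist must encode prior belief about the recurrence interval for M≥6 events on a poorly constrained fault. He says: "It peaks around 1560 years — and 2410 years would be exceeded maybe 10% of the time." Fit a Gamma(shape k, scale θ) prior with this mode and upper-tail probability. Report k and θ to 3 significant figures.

k ≈ 10.9, θ ≈ 158

Gamma(k,θ) with k>1 has mode (k−1)θ, so θ = 1560/(k−1).
Need P(X < 2410) = 0.9 with θ tied to k this way. Start at k = 2, θ = 1560: P(X<2410) ≈ 0.457.
Too low — raise k to concentrate. Iterating converges to k ≈ 10.9.
Then θ = 1560/(10.9−1) ≈ 158.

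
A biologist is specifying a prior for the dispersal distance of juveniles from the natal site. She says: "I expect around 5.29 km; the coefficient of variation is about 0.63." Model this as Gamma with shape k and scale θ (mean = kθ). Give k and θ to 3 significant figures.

k ≈ 2.52, θ ≈ 2.1

For Gamma(k, scale θ): mean = kθ, variance = kθ², so CV = 1/√k.
CV = 0.63, hence k = 1/CV² = 2.52.
Then θ = mean/k = 5.29/2.52 = 2.1.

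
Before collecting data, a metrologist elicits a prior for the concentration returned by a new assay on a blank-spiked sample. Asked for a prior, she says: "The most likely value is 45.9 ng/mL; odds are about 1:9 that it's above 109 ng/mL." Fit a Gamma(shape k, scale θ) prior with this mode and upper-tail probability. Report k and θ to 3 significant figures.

k ≈ 3.57, θ ≈ 17.9

Gamma(k,θ) with k>1 has mode (k−1)θ, so θ = 45.9/(k−1).
Need P(X < 109) = 0.9 with θ tied to k this way. Start at k = 2, θ = 45.9: P(X<109) ≈ 0.686.
Too low — raise k to concentrate. Iterating converges to k ≈ 3.57.
Then θ = 45.9/(3.57−1) ≈ 17.9.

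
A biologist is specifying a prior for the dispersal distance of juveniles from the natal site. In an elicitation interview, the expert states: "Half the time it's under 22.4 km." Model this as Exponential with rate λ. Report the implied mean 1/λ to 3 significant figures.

Exponential median = ln 2 / λ, so λ = ln 2 / 22.4 = 0.0309.
Mean = 1/λ = 32.3 km.

mean ≈ 32.3 km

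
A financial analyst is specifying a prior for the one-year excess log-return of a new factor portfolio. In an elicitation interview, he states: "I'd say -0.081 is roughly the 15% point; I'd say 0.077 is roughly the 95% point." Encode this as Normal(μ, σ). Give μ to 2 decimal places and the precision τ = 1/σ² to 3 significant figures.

μ = -0.02, τ = 288

The p-quantile of Normal(μ,σ) is μ + z_p·σ, with z_{0.15} = -1.036 and z_{0.95} = 1.645.
Eliminate σ: μ = (z₂·x₁ − z₁·x₂)/(z₂ − z₁) = (1.645·-0.081 − (-1.036)·0.077)/2.681 = -0.02.
Then σ = (x₂ − x₁)/(z₂ − z₁) = (0.077 − -0.081)/2.681 = 0.06.
Precision τ = 1/σ² = 1/0.05893² = 288.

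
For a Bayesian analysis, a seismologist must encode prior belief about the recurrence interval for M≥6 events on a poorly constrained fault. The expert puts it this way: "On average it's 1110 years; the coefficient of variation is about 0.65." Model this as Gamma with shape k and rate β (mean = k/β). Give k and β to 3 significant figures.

k ≈ 2.37, β ≈ 0.00213

For Gamma(k, rate β): mean = k/β, variance = k/β², so CV = 1/√k.
CV = 0.65, hence k = 1/CV² = 2.37.
Then β = k/mean = 2.37/1110 = 0.00213.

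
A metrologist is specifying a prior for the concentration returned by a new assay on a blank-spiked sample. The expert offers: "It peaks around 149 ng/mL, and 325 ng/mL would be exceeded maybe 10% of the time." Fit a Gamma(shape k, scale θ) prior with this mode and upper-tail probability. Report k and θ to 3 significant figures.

k ≈ 4.16, θ ≈ 47.1

Gamma(k,θ) with k>1 has mode (k−1)θ, so θ = 149/(k−1).
Need P(X < 325) = 0.9 with θ tied to k this way. Start at k = 2, θ = 149: P(X<325) ≈ 0.641.
Too low — raise k to concentrate. Iterating converges to k ≈ 4.16.
Then θ = 149/(4.16−1) ≈ 47.1.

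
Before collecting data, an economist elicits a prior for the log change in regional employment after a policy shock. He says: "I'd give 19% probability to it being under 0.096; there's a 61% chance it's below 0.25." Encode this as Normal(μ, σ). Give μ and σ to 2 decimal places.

For Normal(μ,σ), the p-quantile is μ + z_p·σ. Here z_{0.19} = -0.8779, z_{0.61} = 0.2793.
So 0.096 = μ − 0.8779σ and 0.25 = μ + 0.2793σ.
Subtracting: σ = (0.25 − 0.096)/(0.2793 − (-0.8779)) = 0.13.
Then μ = 0.096 − (-0.8779)·0.13 = 0.21.

μ = 0.21, σ = 0.13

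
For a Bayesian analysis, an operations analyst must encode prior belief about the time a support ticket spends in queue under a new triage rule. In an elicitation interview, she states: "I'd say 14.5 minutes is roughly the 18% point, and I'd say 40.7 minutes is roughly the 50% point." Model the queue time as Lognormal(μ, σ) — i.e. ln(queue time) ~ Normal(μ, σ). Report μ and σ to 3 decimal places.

If T ~ Lognormal(μ,σ) then ln T ~ Normal(μ,σ), so the p-quantile of ln T is μ + z_p·σ.
ln(14.5) = 2.674 and ln(40.7) = 3.706; z_{0.18} = -0.9154, z_{0.5} = 0.
σ = (3.706 − 2.674)/(0 − (-0.9154)) = 1.128.
μ = 2.674 − (-0.9154)·1.128 = 3.706.

μ ≈ 3.706, σ ≈ 1.128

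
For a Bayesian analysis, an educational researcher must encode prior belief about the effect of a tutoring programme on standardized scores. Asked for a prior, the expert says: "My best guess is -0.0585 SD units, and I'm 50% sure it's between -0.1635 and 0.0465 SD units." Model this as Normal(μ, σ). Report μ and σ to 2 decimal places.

A symmetric 50% interval runs μ ± z·σ with z = 0.6745.
Half-width = 0.105, so σ = 0.105/0.6745 = 0.16.
μ is the stated best guess, -0.06.

μ = -0.06, σ = 0.16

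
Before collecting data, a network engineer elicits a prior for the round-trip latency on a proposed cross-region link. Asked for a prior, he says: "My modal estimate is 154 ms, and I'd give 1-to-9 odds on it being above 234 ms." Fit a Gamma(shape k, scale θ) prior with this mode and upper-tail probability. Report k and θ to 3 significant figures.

Gamma(k,θ) with k>1 has mode (k−1)θ, so θ = 154/(k−1).
Need P(X < 234) = 0.9 with θ tied to k this way. Start at k = 2, θ = 154: P(X<234) ≈ 0.449.
Too low — raise k to concentrate. Iterating converges to k ≈ 11.6.
Then θ = 154/(11.6−1) ≈ 14.5.

k ≈ 11.6, θ ≈ 14.5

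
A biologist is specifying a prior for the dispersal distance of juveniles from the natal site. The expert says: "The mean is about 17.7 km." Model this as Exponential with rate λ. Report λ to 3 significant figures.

λ ≈ 0.0565

Exponential mean = 1/λ, so λ = 1/17.7 = 0.0565.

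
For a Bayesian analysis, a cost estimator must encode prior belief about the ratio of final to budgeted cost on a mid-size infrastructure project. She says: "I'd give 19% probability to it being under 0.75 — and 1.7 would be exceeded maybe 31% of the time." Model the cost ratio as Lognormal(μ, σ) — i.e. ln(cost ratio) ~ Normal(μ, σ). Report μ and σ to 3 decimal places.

If T ~ Lognormal(μ,σ) then ln T ~ Normal(μ,σ), so the p-quantile of ln T is μ + z_p·σ.
ln(0.75) = -0.2877 and ln(1.7) = 0.5306; z_{0.19} = -0.8779, z_{0.69} = 0.4959.
σ = (0.5306 − -0.2877)/(0.4959 − (-0.8779)) = 0.596.
μ = -0.2877 − (-0.8779)·0.596 = 0.235.

μ ≈ 0.235, σ ≈ 0.596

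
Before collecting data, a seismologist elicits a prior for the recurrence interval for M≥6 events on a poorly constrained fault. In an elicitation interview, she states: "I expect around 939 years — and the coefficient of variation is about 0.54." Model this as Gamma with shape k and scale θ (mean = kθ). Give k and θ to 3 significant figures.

k ≈ 3.43, θ ≈ 274

For Gamma(k, scale θ): mean = kθ, variance = kθ², so CV = 1/√k.
CV = 0.54, hence k = 1/CV² = 3.43.
Then θ = mean/k = 939/3.43 = 274.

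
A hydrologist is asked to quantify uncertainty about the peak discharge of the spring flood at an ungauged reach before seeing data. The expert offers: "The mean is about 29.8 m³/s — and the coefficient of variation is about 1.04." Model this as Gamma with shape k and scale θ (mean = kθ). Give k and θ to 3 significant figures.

For Gamma(k, scale θ): mean = kθ, variance = kθ², so CV = 1/√k.
CV = 1.04, hence k = 1/CV² = 0.925.
Then θ = mean/k = 29.8/0.925 = 32.2.

k ≈ 0.925, θ ≈ 32.2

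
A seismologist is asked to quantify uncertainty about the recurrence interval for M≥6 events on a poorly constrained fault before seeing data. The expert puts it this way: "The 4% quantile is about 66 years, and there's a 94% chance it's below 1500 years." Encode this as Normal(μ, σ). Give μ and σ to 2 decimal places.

μ = 825.50, σ = 433.83

For Normal(μ,σ), the p-quantile is μ + z_p·σ. Here z_{0.04} = -1.751, z_{0.94} = 1.555.
So 66 = μ − 1.751σ and 1500 = μ + 1.555σ.
Subtracting: σ = (1500 − 66)/(1.555 − (-1.751)) = 433.83.
Then μ = 66 − (-1.751)·433.83 = 825.50.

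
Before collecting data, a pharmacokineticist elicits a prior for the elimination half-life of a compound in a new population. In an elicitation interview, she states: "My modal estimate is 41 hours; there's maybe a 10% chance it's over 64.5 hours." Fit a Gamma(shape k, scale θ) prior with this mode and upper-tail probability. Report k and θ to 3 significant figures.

k ≈ 10.1, θ ≈ 4.49

Gamma(k,θ) with k>1 has mode (k−1)θ, so θ = 41/(k−1).
Need P(X < 64.5) = 0.9 with θ tied to k this way. Start at k = 2, θ = 41: P(X<64.5) ≈ 0.466.
Too low — raise k to concentrate. Iterating converges to k ≈ 10.1.
Then θ = 41/(10.1−1) ≈ 4.49.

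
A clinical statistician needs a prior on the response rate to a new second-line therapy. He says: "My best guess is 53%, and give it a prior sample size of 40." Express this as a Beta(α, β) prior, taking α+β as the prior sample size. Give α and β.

Under the effective-sample-size interpretation, Beta(α, β) has prior mean α/(α+β) and prior sample size α+β.
So α+β = 40 and α/(α+β) = 0.53, giving α = 0.53·40 = 21.2 and β = 40 − 21.2 = 18.8.

α = 21.2, β = 18.8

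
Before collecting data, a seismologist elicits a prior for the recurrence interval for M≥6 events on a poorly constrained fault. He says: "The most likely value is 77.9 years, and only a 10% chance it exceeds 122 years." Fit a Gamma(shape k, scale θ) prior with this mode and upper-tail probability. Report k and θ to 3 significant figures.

Gamma(k,θ) with k>1 has mode (k−1)θ, so θ = 77.9/(k−1).
Need P(X < 122) = 0.9 with θ tied to k this way. Start at k = 2, θ = 77.9: P(X<122) ≈ 0.464.
Too low — raise k to concentrate. Iterating converges to k ≈ 10.3.
Then θ = 77.9/(10.3−1) ≈ 8.37.

k ≈ 10.3, θ ≈ 8.37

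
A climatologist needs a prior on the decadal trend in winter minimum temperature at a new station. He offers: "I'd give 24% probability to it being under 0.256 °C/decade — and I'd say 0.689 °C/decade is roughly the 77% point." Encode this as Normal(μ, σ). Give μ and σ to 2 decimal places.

μ = 0.47, σ = 0.30

The p-quantile of Normal(μ,σ) is μ + z_p·σ, with z_{0.24} = -0.7063 and z_{0.77} = 0.7388.
Eliminate σ: μ = (z₂·x₁ − z₁·x₂)/(z₂ − z₁) = (0.7388·0.256 − (-0.7063)·0.689)/1.445 = 0.47.
Then σ = (x₂ − x₁)/(z₂ − z₁) = (0.689 − 0.256)/1.445 = 0.30.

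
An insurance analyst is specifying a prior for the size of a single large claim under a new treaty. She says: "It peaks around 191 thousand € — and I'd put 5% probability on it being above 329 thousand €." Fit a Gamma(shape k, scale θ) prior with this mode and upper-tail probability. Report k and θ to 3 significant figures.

k ≈ 10.4, θ ≈ 20.2

Gamma(k,θ) with k>1 has mode (k−1)θ, so θ = 191/(k−1).
Need P(X < 329) = 0.95 with θ tied to k this way. Start at k = 2, θ = 191: P(X<329) ≈ 0.514.
Too low — raise k to concentrate. Iterating converges to k ≈ 10.4.
Then θ = 191/(10.4−1) ≈ 20.2.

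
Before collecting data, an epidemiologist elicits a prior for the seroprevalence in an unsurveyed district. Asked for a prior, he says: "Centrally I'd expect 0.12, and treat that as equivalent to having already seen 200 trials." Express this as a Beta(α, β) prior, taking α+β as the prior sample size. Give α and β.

Under the effective-sample-size interpretation, Beta(α, β) has prior mean α/(α+β) and prior sample size α+β.
So α+β = 200 and α/(α+β) = 0.12, giving α = 0.12·200 = 24 and β = 200 − 24 = 176.

α = 24, β = 176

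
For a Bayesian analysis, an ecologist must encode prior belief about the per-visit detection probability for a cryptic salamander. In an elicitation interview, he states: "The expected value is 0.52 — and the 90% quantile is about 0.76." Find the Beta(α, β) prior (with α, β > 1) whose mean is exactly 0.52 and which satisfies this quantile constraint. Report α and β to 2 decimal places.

α ≈ 3.45, β ≈ 3.18

With mean 0.52 fixed, write α = 0.52s, β = 0.48s where s = α+β.
Need P(θ < 0.76) = 0.9 under Beta(0.52s, 0.48s). Normal approximation: (q−m)/√(m(1−m)/s) ≈ z_{0.9} = 1.28, so s ≈ 0.52·0.48·(1.28)²/(0.76−0.52)² = 7.1.
At s = 7.1: P(θ<0.76) ≈ 0.908. Adjusting to match 0.9 gives s ≈ 6.63.
So α = 0.52·6.63 ≈ 3.45, β = 0.48·6.63 ≈ 3.18.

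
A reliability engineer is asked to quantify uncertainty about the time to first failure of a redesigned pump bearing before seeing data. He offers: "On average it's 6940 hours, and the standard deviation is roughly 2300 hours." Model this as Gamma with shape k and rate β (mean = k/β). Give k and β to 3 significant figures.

k ≈ 9.1, β ≈ 0.00131

For Gamma(k, rate β): mean = k/β, variance = k/β², so CV = 1/√k.
CV = SD/mean = 2300/6940 = 0.3314, hence k = 1/CV² = 9.1.
Then β = k/mean = 9.1/6940 = 0.00131.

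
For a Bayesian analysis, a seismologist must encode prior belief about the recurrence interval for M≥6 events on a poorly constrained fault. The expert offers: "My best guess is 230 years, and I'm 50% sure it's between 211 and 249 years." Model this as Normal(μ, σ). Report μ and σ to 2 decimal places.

A symmetric 50% interval runs μ ± z·σ with z = 0.6745.
Half-width = 19, so σ = 19/0.6745 = 28.17.
μ is the stated best guess, 230.00.

μ = 230.00, σ = 28.17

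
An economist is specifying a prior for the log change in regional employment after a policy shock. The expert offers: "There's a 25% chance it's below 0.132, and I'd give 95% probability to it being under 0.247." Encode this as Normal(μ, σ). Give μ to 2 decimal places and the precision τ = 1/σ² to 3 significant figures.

The p-quantile of Normal(μ,σ) is μ + z_p·σ, with z_{0.25} = -0.6745 and z_{0.95} = 1.645.
Eliminate σ: μ = (z₂·x₁ − z₁·x₂)/(z₂ − z₁) = (1.645·0.132 − (-0.6745)·0.247)/2.319 = 0.17.
Then σ = (x₂ − x₁)/(z₂ − z₁) = (0.247 − 0.132)/2.319 = 0.05.
Precision τ = 1/σ² = 1/0.04958² = 407.

μ = 0.17, τ = 407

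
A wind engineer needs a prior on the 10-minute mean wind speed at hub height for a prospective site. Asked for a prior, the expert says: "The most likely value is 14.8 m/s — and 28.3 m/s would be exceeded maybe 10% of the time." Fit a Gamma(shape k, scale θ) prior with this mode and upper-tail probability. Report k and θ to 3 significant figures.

Gamma(k,θ) with k>1 has mode (k−1)θ, so θ = 14.8/(k−1).
Need P(X < 28.3) = 0.9 with θ tied to k this way. Start at k = 2, θ = 14.8: P(X<28.3) ≈ 0.570.
Too low — raise k to concentrate. Iterating converges to k ≈ 5.55.
Then θ = 14.8/(5.55−1) ≈ 3.25.

k ≈ 5.55, θ ≈ 3.25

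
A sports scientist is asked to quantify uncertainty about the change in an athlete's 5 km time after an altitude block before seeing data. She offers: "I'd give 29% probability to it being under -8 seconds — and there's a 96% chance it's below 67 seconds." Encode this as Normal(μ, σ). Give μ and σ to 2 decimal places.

μ = 10.01, σ = 32.55

For Normal(μ,σ), the p-quantile is μ + z_p·σ. Here z_{0.29} = -0.5534, z_{0.96} = 1.751.
So -8 = μ − 0.5534σ and 67 = μ + 1.751σ.
Subtracting: σ = (67 − -8)/(1.751 − (-0.5534)) = 32.55.
Then μ = -8 − (-0.5534)·32.55 = 10.01.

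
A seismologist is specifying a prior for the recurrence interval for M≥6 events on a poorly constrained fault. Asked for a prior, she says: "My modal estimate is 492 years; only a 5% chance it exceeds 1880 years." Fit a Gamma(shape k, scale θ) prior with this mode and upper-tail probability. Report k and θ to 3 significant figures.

k ≈ 2.41, θ ≈ 348

Gamma(k,θ) with k>1 has mode (k−1)θ, so θ = 492/(k−1).
Need P(X < 1880) = 0.95 with θ tied to k this way. Start at k = 2, θ = 492: P(X<1880) ≈ 0.894.
Too low — raise k to concentrate. Iterating converges to k ≈ 2.41.
Then θ = 492/(2.41−1) ≈ 348.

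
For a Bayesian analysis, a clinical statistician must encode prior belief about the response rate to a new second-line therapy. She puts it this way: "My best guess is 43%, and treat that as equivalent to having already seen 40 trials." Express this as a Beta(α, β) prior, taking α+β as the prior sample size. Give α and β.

α = 17.2, β = 22.8

Under the effective-sample-size interpretation, Beta(α, β) has prior mean α/(α+β) and prior sample size α+β.
So α+β = 40 and α/(α+β) = 0.43, giving α = 0.43·40 = 17.2 and β = 40 − 17.2 = 22.8.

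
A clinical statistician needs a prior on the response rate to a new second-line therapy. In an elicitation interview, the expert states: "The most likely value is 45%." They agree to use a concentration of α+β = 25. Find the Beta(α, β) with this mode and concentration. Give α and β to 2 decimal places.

α = 11.35, β = 13.65

For α,β > 1 the Beta mode is (α−1)/(α+β−2). With α+β = 25, the mode is (α−1)/23.
Set (α−1)/23 = 0.45 → α = 1 + 0.45·23 = 11.35.
β = 25 − α = 13.65.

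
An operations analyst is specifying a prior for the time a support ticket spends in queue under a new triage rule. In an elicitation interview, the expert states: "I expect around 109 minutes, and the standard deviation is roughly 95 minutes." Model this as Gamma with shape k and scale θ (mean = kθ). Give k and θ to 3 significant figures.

k ≈ 1.32, θ ≈ 82.8

For Gamma(k, scale θ): mean = kθ, variance = kθ², so CV = 1/√k.
CV = SD/mean = 95/109 = 0.8716, hence k = 1/CV² = 1.32.
Then θ = mean/k = 109/1.32 = 82.8.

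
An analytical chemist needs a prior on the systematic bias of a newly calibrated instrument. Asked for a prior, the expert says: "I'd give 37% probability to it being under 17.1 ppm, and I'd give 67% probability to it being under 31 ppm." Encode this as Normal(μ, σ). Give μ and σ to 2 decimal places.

For Normal(μ,σ), the p-quantile is μ + z_p·σ. Here z_{0.37} = -0.3319, z_{0.67} = 0.4399.
So 17.1 = μ − 0.3319σ and 31 = μ + 0.4399σ.
Subtracting: σ = (31 − 17.1)/(0.4399 − (-0.3319)) = 18.01.
Then μ = 17.1 − (-0.3319)·18.01 = 23.08.

μ = 23.08, σ = 18.01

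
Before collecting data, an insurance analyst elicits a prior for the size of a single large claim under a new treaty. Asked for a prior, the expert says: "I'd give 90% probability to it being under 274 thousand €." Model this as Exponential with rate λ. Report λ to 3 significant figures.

λ ≈ 0.0084

P(T < 274.0) = 1 − e^(−λ·274.0) = 0.9, so λ = −ln(1−0.9)/274.0 = −ln(0.1)/274.0 = 0.0084.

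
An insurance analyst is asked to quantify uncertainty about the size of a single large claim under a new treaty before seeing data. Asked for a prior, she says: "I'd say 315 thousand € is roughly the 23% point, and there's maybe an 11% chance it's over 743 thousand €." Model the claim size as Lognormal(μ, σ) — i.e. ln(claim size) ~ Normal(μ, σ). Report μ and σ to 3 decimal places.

If T ~ Lognormal(μ,σ) then ln T ~ Normal(μ,σ), so the p-quantile of ln T is μ + z_p·σ.
ln(315) = 5.753 and ln(743) = 6.611; z_{0.23} = -0.7388, z_{0.89} = 1.227.
σ = (6.611 − 5.753)/(1.227 − (-0.7388)) = 0.437.
μ = 5.753 − (-0.7388)·0.437 = 6.075.

μ ≈ 6.075, σ ≈ 0.437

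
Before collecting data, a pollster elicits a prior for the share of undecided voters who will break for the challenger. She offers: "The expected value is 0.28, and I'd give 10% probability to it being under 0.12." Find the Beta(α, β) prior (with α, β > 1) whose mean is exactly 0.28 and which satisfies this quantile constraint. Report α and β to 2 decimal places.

With mean 0.28 fixed, write α = 0.28s, β = 0.72s where s = α+β.
Need P(θ < 0.12) = 0.1 under Beta(0.28s, 0.72s). Normal approximation: (q−m)/√(m(1−m)/s) ≈ z_{0.1} = -1.28, so s ≈ 0.28·0.72·(-1.28)²/(0.12−0.28)² = 12.9.
At s = 12.9: P(θ<0.12) ≈ 0.077. Adjusting to match 0.1 gives s ≈ 10.80.
So α = 0.28·10.80 ≈ 3.03, β = 0.72·10.80 ≈ 7.78.

α ≈ 3.03, β ≈ 7.78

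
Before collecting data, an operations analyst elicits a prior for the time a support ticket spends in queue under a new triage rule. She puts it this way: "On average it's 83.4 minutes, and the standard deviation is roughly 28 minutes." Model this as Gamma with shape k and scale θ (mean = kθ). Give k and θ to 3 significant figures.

For Gamma(k, scale θ): mean = kθ, variance = kθ², so CV = 1/√k.
CV = SD/mean = 28/83.4 = 0.3357, hence k = 1/CV² = 8.87.
Then θ = mean/k = 83.4/8.87 = 9.4.

k ≈ 8.87, θ ≈ 9.4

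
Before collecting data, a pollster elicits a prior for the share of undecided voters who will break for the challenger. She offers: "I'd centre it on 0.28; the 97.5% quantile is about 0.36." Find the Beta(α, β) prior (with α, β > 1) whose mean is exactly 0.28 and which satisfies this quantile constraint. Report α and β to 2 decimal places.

α ≈ 36.33, β ≈ 93.41

With mean 0.28 fixed, write α = 0.28s, β = 0.72s where s = α+β.
Need P(θ < 0.36) = 0.975 under Beta(0.28s, 0.72s). Normal approximation: (q−m)/√(m(1−m)/s) ≈ z_{0.975} = 1.96, so s ≈ 0.28·0.72·(1.96)²/(0.36−0.28)² = 121.0.
At s = 121.0: P(θ<0.36) ≈ 0.971. Adjusting to match 0.975 gives s ≈ 129.74.
So α = 0.28·129.74 ≈ 36.33, β = 0.72·129.74 ≈ 93.41.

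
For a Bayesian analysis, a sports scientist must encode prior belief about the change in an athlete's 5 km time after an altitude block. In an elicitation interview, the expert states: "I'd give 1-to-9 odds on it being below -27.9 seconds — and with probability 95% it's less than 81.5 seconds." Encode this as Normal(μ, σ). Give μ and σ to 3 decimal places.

μ = 20.009, σ = 37.384

The p-quantile of Normal(μ,σ) is μ + z_p·σ, with z_{0.1} = -1.282 and z_{0.95} = 1.645.
Eliminate σ: μ = (z₂·x₁ − z₁·x₂)/(z₂ − z₁) = (1.645·-27.9 − (-1.282)·81.5)/2.926 = 20.009.
Then σ = (x₂ − x₁)/(z₂ − z₁) = (81.5 − -27.9)/2.926 = 37.384.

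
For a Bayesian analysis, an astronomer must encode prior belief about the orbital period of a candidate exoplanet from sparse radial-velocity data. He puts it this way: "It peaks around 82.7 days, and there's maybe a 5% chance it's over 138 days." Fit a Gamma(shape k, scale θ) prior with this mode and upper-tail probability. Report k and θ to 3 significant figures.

Gamma(k,θ) with k>1 has mode (k−1)θ, so θ = 82.7/(k−1).
Need P(X < 138) = 0.95 with θ tied to k this way. Start at k = 2, θ = 82.7: P(X<138) ≈ 0.497.
Too low — raise k to concentrate. Iterating converges to k ≈ 11.7.
Then θ = 82.7/(11.7−1) ≈ 7.76.

k ≈ 11.7, θ ≈ 7.76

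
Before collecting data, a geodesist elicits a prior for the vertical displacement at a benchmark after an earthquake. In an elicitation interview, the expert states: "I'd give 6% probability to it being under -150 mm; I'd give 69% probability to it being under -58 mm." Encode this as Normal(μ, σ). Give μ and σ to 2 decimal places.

The p-quantile of Normal(μ,σ) is μ + z_p·σ, with z_{0.06} = -1.555 and z_{0.69} = 0.4959.
Eliminate σ: μ = (z₂·x₁ − z₁·x₂)/(z₂ − z₁) = (0.4959·-150 − (-1.555)·-58)/2.051 = -80.25.
Then σ = (x₂ − x₁)/(z₂ − z₁) = (-58 − -150)/2.051 = 44.86.

μ = -80.25, σ = 44.86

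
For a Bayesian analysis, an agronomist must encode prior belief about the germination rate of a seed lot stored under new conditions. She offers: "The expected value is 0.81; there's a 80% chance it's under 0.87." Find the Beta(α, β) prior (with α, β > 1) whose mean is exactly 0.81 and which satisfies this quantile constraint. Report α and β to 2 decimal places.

With mean 0.81 fixed, write α = 0.81s, β = 0.19s where s = α+β.
Need P(θ < 0.87) = 0.8 under Beta(0.81s, 0.19s). Normal approximation: (q−m)/√(m(1−m)/s) ≈ z_{0.8} = 0.842, so s ≈ 0.81·0.19·(0.842)²/(0.87−0.81)² = 30.3.
At s = 30.3: P(θ<0.87) ≈ 0.795. Adjusting to match 0.8 gives s ≈ 31.43.
So α = 0.81·31.43 ≈ 25.46, β = 0.19·31.43 ≈ 5.97.

α ≈ 25.46, β ≈ 5.97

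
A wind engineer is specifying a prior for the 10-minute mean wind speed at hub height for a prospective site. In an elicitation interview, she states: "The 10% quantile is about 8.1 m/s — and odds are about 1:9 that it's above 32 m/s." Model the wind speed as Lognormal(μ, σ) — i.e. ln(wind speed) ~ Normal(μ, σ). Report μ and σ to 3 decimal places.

μ ≈ 2.779, σ ≈ 0.536

If T ~ Lognormal(μ,σ) then ln T ~ Normal(μ,σ), so the p-quantile of ln T is μ + z_p·σ.
ln(8.1) = 2.092 and ln(32) = 3.466; z_{0.1} = -1.282, z_{0.9} = 1.282.
σ = (3.466 − 2.092)/(1.282 − (-1.282)) = 0.536.
μ = 2.092 − (-1.282)·0.536 = 2.779.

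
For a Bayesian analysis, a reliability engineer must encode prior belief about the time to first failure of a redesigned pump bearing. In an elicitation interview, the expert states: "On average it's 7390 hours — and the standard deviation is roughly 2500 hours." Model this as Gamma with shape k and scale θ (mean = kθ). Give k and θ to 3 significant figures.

k ≈ 8.74, θ ≈ 846

For Gamma(k, scale θ): mean = kθ, variance = kθ², so CV = 1/√k.
CV = SD/mean = 2500/7390 = 0.3383, hence k = 1/CV² = 8.74.
Then θ = mean/k = 7390/8.74 = 846.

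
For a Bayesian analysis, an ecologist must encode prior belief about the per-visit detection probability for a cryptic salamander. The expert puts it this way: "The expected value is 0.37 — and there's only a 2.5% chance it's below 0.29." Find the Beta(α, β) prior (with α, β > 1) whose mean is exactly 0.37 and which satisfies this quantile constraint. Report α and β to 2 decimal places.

α ≈ 48.89, β ≈ 83.24

With mean 0.37 fixed, write α = 0.37s, β = 0.63s where s = α+β.
Need P(θ < 0.29) = 0.025 under Beta(0.37s, 0.63s). Normal approximation: (q−m)/√(m(1−m)/s) ≈ z_{0.025} = -1.96, so s ≈ 0.37·0.63·(-1.96)²/(0.29−0.37)² = 139.9.
At s = 139.9: P(θ<0.29) ≈ 0.022. Adjusting to match 0.025 gives s ≈ 132.13.
So α = 0.37·132.13 ≈ 48.89, β = 0.63·132.13 ≈ 83.24.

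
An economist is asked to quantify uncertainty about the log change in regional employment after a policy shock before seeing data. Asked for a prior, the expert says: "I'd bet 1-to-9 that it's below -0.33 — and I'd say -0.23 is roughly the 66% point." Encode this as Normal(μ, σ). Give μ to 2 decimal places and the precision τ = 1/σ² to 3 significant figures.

The p-quantile of Normal(μ,σ) is μ + z_p·σ, with z_{0.1} = -1.282 and z_{0.66} = 0.4125.
Eliminate σ: μ = (z₂·x₁ − z₁·x₂)/(z₂ − z₁) = (0.4125·-0.33 − (-1.282)·-0.23)/1.694 = -0.25.
Then σ = (x₂ − x₁)/(z₂ − z₁) = (-0.23 − -0.33)/1.694 = 0.06.
Precision τ = 1/σ² = 1/0.05903² = 287.

μ = -0.25, τ = 287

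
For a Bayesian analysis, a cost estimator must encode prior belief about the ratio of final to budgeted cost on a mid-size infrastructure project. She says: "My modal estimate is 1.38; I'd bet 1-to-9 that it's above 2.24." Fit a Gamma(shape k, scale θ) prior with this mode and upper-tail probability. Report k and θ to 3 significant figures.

Gamma(k,θ) with k>1 has mode (k−1)θ, so θ = 1.38/(k−1).
Need P(X < 2.24) = 0.9 with θ tied to k this way. Start at k = 2, θ = 1.38: P(X<2.24) ≈ 0.483.
Too low — raise k to concentrate. Iterating converges to k ≈ 9.02.
Then θ = 1.38/(9.02−1) ≈ 0.172.

k ≈ 9.02, θ ≈ 0.172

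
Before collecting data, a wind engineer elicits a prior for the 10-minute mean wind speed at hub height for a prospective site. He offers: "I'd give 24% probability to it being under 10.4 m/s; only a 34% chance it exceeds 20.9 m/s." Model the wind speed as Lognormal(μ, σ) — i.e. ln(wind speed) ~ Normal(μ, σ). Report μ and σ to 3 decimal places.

If T ~ Lognormal(μ,σ) then ln T ~ Normal(μ,σ), so the p-quantile of ln T is μ + z_p·σ.
ln(10.4) = 2.342 and ln(20.9) = 3.04; z_{0.24} = -0.7063, z_{0.66} = 0.4125.
σ = (3.04 − 2.342)/(0.4125 − (-0.7063)) = 0.624.
μ = 2.342 − (-0.7063)·0.624 = 2.782.

μ ≈ 2.782, σ ≈ 0.624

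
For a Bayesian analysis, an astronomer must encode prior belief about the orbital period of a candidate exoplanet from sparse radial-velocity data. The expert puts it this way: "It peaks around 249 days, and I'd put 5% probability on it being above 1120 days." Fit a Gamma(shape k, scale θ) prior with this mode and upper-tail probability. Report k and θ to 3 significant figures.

Gamma(k,θ) with k>1 has mode (k−1)θ, so θ = 249/(k−1).
Need P(X < 1120) = 0.95 with θ tied to k this way. Start at k = 2, θ = 249: P(X<1120) ≈ 0.939.
Too low — raise k to concentrate. Iterating converges to k ≈ 2.09.
Then θ = 249/(2.09−1) ≈ 229.

k ≈ 2.09, θ ≈ 229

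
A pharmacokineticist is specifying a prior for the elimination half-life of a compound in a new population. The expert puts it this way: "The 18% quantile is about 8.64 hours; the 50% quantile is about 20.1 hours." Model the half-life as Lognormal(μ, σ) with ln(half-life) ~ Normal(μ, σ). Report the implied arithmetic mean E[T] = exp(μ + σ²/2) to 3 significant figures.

If T ~ Lognormal(μ,σ) then ln T ~ Normal(μ,σ), so the p-quantile of ln T is μ + z_p·σ.
ln(8.64) = 2.156 and ln(20.1) = 3.001; z_{0.18} = -0.9154, z_{0.5} = 0.
σ = (3.001 − 2.156)/(0 − (-0.9154)) = 0.922.
μ = 2.156 − (-0.9154)·0.922 = 3.001.
E[T] = exp(μ + σ²/2) = exp(3.001 + 0.4254) = 30.8 hours.

E[T] ≈ 30.8 hours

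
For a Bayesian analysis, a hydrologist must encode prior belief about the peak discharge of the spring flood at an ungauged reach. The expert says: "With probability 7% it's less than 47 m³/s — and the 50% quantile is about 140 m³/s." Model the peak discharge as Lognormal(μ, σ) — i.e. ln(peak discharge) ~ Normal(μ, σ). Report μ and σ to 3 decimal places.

If T ~ Lognormal(μ,σ) then ln T ~ Normal(μ,σ), so the p-quantile of ln T is μ + z_p·σ.
ln(47) = 3.85 and ln(140) = 4.942; z_{0.07} = -1.476, z_{0.5} = 0.
σ = (4.942 − 3.85)/(0 − (-1.476)) = 0.740.
μ = 3.85 − (-1.476)·0.740 = 4.942.

μ ≈ 4.942, σ ≈ 0.740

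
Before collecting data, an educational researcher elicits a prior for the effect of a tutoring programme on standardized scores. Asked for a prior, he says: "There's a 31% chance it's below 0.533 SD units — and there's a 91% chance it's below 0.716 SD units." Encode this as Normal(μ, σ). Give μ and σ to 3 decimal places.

The p-quantile of Normal(μ,σ) is μ + z_p·σ, with z_{0.31} = -0.4959 and z_{0.91} = 1.341.
Eliminate σ: μ = (z₂·x₁ − z₁·x₂)/(z₂ − z₁) = (1.341·0.533 − (-0.4959)·0.716)/1.837 = 0.582.
Then σ = (x₂ − x₁)/(z₂ − z₁) = (0.716 − 0.533)/1.837 = 0.100.

μ = 0.582, σ = 0.100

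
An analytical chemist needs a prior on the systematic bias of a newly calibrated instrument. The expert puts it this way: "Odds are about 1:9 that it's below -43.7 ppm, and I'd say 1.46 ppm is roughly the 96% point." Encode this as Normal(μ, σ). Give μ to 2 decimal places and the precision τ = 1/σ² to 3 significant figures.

μ = -24.61, τ = 0.00451

The p-quantile of Normal(μ,σ) is μ + z_p·σ, with z_{0.1} = -1.282 and z_{0.96} = 1.751.
Eliminate σ: μ = (z₂·x₁ − z₁·x₂)/(z₂ − z₁) = (1.751·-43.7 − (-1.282)·1.46)/3.032 = -24.61.
Then σ = (x₂ − x₁)/(z₂ − z₁) = (1.46 − -43.7)/3.032 = 14.89.
Precision τ = 1/σ² = 1/14.89² = 0.00451.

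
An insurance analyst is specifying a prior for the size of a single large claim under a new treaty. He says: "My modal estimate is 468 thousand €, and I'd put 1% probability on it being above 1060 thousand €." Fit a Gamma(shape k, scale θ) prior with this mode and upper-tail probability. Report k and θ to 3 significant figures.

k ≈ 8.17, θ ≈ 65.3

Gamma(k,θ) with k>1 has mode (k−1)θ, so θ = 468/(k−1).
Need P(X < 1060) = 0.99 with θ tied to k this way. Start at k = 2, θ = 468: P(X<1060) ≈ 0.661.
Too low — raise k to concentrate. Iterating converges to k ≈ 8.17.
Then θ = 468/(8.17−1) ≈ 65.3.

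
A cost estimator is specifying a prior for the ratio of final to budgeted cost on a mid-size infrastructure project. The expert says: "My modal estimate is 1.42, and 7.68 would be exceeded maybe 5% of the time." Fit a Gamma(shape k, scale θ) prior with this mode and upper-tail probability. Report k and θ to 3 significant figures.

Gamma(k,θ) with k>1 has mode (k−1)θ, so θ = 1.42/(k−1).
Need P(X < 7.68) = 0.95 with θ tied to k this way. Start at k = 2, θ = 1.42: P(X<7.68) ≈ 0.971.
Too high — lower k to spread out. Iterating converges to k ≈ 1.82.
Then θ = 1.42/(1.82−1) ≈ 1.72.

k ≈ 1.82, θ ≈ 1.72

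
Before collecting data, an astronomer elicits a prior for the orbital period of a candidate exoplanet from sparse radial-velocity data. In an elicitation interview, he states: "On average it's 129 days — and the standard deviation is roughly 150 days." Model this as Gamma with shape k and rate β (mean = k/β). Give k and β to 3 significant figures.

For Gamma(k, rate β): mean = k/β, variance = k/β², so CV = 1/√k.
CV = SD/mean = 150/129 = 1.163, hence k = 1/CV² = 0.74.
Then β = k/mean = 0.74/129 = 0.00573.

k ≈ 0.74, β ≈ 0.00573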